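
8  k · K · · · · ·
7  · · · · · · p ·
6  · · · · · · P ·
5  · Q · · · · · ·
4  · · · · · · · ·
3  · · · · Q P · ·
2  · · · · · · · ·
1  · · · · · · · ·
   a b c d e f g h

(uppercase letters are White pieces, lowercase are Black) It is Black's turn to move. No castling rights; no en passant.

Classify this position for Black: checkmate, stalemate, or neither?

stalemate

Black to move; black king on a8.
In check: no.
King squares — a7: attacked by Qe3; b7: attacked by Qb5; b8: attacked by Qb5.
Legal moves for Black: none.
Not in check and no legal moves → stalemate.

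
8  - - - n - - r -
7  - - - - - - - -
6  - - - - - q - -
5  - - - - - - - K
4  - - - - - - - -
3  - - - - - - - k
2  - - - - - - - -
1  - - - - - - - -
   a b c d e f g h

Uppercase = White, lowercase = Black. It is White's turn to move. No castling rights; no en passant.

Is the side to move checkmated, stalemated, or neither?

stalemate

White to move; white king on h5.
In check: no.
King squares — g4: attacked by Kh3; h4: attacked by Kh3; g5: attacked by Qf6; g6: attacked by Qf6; h6: attacked by Qf6.
Legal moves for White: none.
Not in check and no legal moves → stalemate.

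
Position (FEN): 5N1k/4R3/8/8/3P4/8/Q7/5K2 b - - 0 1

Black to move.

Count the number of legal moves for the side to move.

0

Black to move; king on h8.
In check: no.
Legal moves: none.
Count: 0.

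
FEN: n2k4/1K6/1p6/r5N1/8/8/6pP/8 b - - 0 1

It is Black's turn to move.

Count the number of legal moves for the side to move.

21

Black to move; king on d8.
In check: no.
Legal moves: Ke8, Ke7, Kd7, Nc7, Ra7+, Ra6, Rxg5, Rf5, Re5, Rd5, Rc5, Rb5, Ra4, Ra3, Ra2, Ra1, b5, g1=Q, g1=R, g1=B, g1=N.
Count: 21.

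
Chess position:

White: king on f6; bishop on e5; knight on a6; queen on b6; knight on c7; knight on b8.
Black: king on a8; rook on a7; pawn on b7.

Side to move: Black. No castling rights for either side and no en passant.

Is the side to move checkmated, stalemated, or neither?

checkmate

Black to move; black king on a8.
In check: yes, from the white knight on c7.
King squares — a7: own rook; b7: own pawn; b8: attacked by Na6.
Legal moves for Black: none.
In check with no legal moves → checkmate.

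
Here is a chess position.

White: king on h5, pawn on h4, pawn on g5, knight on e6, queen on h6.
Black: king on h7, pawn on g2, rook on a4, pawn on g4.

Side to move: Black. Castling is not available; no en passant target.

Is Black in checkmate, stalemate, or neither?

Black to move; black king on h7.
In check: yes, from the white queen on h6.
Legal moves for Black: Kg8.
Black is in check but has 1 legal move → neither.

neither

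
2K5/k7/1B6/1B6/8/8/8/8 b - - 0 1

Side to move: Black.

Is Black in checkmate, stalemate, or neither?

Black to move; black king on a7.
In check: yes, from the white bishop on b6.
Legal moves for Black: Ka8, Kxb6.
Black is in check but has 2 legal moves → neither.

neither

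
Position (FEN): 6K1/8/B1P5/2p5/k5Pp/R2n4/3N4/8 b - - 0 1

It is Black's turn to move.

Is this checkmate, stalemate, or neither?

neither

Black to move; black king on a4.
In check: yes, from the white rook on a3.
Legal moves for Black: Kb4, Kxa3.
Black is in check but has 2 legal moves → neither.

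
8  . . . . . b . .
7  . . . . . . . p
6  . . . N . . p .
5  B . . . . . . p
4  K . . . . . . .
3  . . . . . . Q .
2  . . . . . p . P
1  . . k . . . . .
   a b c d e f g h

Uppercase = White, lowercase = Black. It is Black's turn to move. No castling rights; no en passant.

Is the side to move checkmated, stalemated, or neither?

Black to move; black king on c1.
In check: no.
Legal moves for Black: Bg7, Be7, Bh6, Bxd6, Kc2, Kb2, Kd1, Kb1, h6, g5, h4, f1=Q, f1=R, f1=B, f1=N.
Black has 15 legal moves and is not in check → neither.

neither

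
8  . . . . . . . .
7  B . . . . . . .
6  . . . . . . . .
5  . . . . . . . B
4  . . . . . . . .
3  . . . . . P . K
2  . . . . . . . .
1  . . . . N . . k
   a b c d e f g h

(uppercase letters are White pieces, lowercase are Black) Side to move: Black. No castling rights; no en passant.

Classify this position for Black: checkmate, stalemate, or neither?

Black to move; black king on h1.
In check: no.
King squares — g1: attacked by Ba7; g2: attacked by Ne1; h2: attacked by Kh3.
Legal moves for Black: none.
Not in check and no legal moves → stalemate.

stalemate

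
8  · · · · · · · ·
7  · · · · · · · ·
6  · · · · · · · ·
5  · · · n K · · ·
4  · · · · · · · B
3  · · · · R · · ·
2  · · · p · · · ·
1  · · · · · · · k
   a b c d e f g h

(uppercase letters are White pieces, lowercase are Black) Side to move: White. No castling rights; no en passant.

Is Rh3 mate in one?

After Rh3: black king on h1; in check: yes, from the white rook on h3.
Black has 2 legal replies: Kg2, Kg1.
In check but a legal move exists → not checkmate.

no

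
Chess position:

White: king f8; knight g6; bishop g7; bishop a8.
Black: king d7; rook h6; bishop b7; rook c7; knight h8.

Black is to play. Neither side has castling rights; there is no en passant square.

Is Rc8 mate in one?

yes

After Rc8: white king on f8; in check: yes, from the black rook on c8.
King squares — e7: attacked by Kd7; f7: attacked by Nh8; g7: own bishop; e8: attacked by Kd7; g8: attacked by Rc8.
White has no legal moves → checkmate.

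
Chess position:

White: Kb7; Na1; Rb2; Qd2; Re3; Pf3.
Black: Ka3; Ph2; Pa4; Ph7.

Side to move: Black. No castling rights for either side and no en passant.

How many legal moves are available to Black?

0

Black to move; king on a3.
In check: yes, from the white rook on e3.
Legal moves: none.
Count: 0.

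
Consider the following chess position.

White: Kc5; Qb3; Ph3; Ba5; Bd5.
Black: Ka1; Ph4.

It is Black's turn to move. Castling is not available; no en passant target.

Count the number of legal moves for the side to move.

Black to move; king on a1.
In check: no.
Legal moves: none.
Count: 0.

0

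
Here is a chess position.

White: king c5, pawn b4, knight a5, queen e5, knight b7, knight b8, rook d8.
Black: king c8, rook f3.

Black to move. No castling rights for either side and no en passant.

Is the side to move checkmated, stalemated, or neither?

Black to move; black king on c8.
In check: yes, from the white rook on d8.
King squares — b7: attacked by Na5; c7: attacked by Qe5; d7: attacked by Nb8; b8: attacked by Qe5; d8: attacked by Nb7.
Legal moves for Black: none.
In check with no legal moves → checkmate.

checkmate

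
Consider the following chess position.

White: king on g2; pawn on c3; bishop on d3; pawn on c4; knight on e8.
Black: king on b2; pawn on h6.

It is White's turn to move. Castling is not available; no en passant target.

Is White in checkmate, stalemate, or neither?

White to move; white king on g2.
In check: no.
Legal moves for White include: Ng7, Nc7, Nf6, Nd6, Bh7, Bg6, Bf5, Be4, Be2, Bc2, Bf1, Bb1, Kh3, Kg3, Kf3, Kh2, Kf2, Kh1, ... (list truncated; more exist).
White has legal moves and is not in check → neither.

neither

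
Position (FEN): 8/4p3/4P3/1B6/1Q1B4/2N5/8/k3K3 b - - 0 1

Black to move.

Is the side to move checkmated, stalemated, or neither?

stalemate

Black to move; black king on a1.
In check: no.
King squares — b1: attacked by Nc3; a2: attacked by Nc3; b2: attacked by Qb4.
Legal moves for Black: none.
Not in check and no legal moves → stalemate.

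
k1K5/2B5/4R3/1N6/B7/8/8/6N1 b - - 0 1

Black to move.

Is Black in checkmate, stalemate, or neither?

stalemate

Black to move; black king on a8.
In check: no.
King squares — a7: attacked by Nb5; b7: attacked by Kc8; b8: attacked by Bc7.
Legal moves for Black: none.
Not in check and no legal moves → stalemate.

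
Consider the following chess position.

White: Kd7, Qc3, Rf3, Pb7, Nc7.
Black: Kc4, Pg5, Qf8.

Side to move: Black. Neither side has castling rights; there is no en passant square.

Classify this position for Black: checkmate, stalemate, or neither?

Black to move; black king on c4.
In check: yes, from the white queen on c3.
King squares — b3: attacked by Qc3; c3: attacked by Rf3; d3: attacked by Qc3; b4: attacked by Qc3; d4: attacked by Qc3; b5: attacked by Nc7; c5: attacked by Qc3; d5: attacked by Nc7.
Legal moves for Black: none.
In check with no legal moves → checkmate.

checkmate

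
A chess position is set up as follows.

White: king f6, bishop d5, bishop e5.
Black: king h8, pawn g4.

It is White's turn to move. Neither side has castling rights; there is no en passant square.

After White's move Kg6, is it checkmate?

After Kg6: black king on h8; in check: yes, from the white bishop on e5.
King squares — g7: attacked by Be5; h7: attacked by Kg6; g8: attacked by Bd5.
Black has no legal moves → checkmate.

yes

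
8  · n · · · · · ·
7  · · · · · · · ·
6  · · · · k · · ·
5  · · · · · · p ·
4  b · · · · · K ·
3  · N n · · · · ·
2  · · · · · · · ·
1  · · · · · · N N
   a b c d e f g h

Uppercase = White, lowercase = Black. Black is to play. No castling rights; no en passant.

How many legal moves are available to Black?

22

Black to move; king on e6.
In check: no.
Legal moves: Nd7, Nc6, Na6, Kf7, Ke7, Kd7, Kf6, Kd6, Ke5, Kd5, Be8, Bd7, Bc6, Bb5, Bxb3, Nd5, Nb5, Ne4, Ne2, Na2, Nd1, Nb1.
Count: 22.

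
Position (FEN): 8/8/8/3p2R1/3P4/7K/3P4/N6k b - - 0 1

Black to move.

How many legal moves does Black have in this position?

0

Black to move; king on h1.
In check: no.
Legal moves: none.
Count: 0.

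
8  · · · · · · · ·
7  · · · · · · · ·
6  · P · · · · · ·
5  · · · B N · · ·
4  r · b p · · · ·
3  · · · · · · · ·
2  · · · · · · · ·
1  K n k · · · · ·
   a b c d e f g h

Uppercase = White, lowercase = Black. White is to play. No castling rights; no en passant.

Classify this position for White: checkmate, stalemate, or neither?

White to move; white king on a1.
In check: yes, from the black rook on a4.
King squares — b1: attacked by Kc1; a2: attacked by Ra4; b2: attacked by Kc1.
Legal moves for White: none.
In check with no legal moves → checkmate.

checkmate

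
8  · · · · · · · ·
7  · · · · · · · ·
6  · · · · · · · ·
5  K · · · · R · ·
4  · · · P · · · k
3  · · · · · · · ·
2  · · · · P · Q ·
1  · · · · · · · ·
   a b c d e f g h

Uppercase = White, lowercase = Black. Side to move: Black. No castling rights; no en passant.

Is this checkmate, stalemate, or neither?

stalemate

Black to move; black king on h4.
In check: no.
King squares — g3: attacked by Qg2; h3: attacked by Qg2; g4: attacked by Qg2; g5: attacked by Qg2; h5: attacked by Rf5.
Legal moves for Black: none.
Not in check and no legal moves → stalemate.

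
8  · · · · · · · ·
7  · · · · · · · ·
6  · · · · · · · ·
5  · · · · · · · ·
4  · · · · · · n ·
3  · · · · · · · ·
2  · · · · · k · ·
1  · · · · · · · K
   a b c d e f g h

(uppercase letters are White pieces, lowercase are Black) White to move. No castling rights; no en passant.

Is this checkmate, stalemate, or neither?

White to move; white king on h1.
In check: no.
King squares — g1: attacked by Kf2; g2: attacked by Kf2; h2: attacked by Ng4.
Legal moves for White: none.
Not in check and no legal moves → stalemate.

stalemate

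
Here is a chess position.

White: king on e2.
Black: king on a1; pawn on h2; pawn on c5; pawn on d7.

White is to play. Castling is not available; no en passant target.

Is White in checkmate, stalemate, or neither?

neither

White to move; white king on e2.
In check: no.
Legal moves for White: Kf3, Ke3, Kd3, Kf2, Kd2, Kf1, Ke1, Kd1.
White has 8 legal moves and is not in check → neither.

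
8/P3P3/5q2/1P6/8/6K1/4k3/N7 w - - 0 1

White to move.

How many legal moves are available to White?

White to move; king on g3.
In check: no.
Legal moves: Kg4, Kh3, Kh2, Kg2, Nb3, Nc2, e8=Q+, e8=R+, e8=B, e8=N, a8=Q, a8=R, a8=B, a8=N, b6.
Count: 15.

15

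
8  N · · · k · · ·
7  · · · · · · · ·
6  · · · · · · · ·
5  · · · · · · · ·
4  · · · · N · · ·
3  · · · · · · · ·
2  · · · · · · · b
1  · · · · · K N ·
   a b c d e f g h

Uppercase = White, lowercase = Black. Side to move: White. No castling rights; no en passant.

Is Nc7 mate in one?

After Nc7: black king on e8; in check: yes, from the white knight on c7.
Black has 6 legal replies: Kf8, Kd8, Kf7, Ke7, Kd7, Bxc7.
In check but a legal move exists → not checkmate.

no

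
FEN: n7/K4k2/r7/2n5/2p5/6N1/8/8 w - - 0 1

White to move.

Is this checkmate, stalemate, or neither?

neither

White to move; white king on a7.
In check: yes, from the black rook on a6.
King squares — a6: attacked by Nc5; b6: attacked by Ra6; b7: attacked by Nc5; a8: attacked by Ra6; b8: available.
Legal moves for White: Kb8.
White is in check but has 1 legal move → neither.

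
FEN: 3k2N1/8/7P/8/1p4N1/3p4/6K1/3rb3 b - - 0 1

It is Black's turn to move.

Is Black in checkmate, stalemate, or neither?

Black to move; black king on d8.
In check: no.
Legal moves for Black: Ke8, Kc8, Kd7, Kc7, Bh4, Bg3, Bc3, Bf2, Bd2, Rd2+, Rc1, Rb1, Ra1, b3, d2.
Black has 15 legal moves and is not in check → neither.

neither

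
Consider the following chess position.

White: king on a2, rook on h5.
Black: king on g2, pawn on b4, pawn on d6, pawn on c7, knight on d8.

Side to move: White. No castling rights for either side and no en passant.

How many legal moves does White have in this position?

18

White to move; king on a2.
In check: no.
Legal moves: Rh8, Rh7, Rh6, Rg5+, Rf5, Re5, Rd5, Rc5, Rb5, Ra5, Rh4, Rh3, Rh2+, Rh1, Kb3, Kb2, Kb1, Ka1.
Count: 18.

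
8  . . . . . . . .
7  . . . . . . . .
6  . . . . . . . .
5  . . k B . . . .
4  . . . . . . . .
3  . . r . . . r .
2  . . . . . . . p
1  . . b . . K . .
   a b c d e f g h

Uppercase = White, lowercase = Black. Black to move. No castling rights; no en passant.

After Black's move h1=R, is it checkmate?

no

After h1=R: white king on f1; in check: yes, from the black rook on h1.
White has 3 legal replies: Kf2, Ke2, Bxh1.
In check but a legal move exists → not checkmate.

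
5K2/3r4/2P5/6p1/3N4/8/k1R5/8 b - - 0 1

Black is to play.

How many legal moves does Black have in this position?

Black to move; king on a2.
In check: yes, from the white rook on c2.
Legal moves: Ka3, Kb1, Ka1.
Count: 3.

3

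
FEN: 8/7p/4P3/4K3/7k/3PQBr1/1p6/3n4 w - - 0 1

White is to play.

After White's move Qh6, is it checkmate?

yes

After Qh6: black king on h4; in check: yes, from the white queen on h6.
King squares — g3: own rook; h3: attacked by Qh6; g4: attacked by Bf3; g5: attacked by Qh6; h5: attacked by Bf3.
Black has no legal moves → checkmate.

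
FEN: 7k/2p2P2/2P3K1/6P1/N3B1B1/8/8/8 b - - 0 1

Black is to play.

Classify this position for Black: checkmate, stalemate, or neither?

Black to move; black king on h8.
In check: no.
King squares — g7: attacked by Kg6; h7: attacked by Kg6; g8: attacked by Pf7.
Legal moves for Black: none.
Not in check and no legal moves → stalemate.

stalemate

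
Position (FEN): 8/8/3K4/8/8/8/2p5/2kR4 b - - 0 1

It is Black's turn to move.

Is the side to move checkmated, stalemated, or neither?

Black to move; black king on c1.
In check: yes, from the white rook on d1.
Legal moves for Black: Kb2, Kxd1, cxd1=Q+, cxd1=R+, cxd1=B, cxd1=N.
Black is in check but has 6 legal moves → neither.

neither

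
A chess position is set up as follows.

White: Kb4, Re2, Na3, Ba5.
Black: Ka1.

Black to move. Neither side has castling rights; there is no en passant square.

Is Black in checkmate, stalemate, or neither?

stalemate

Black to move; black king on a1.
In check: no.
King squares — b1: attacked by Na3; a2: attacked by Re2; b2: attacked by Re2.
Legal moves for Black: none.
Not in check and no legal moves → stalemate.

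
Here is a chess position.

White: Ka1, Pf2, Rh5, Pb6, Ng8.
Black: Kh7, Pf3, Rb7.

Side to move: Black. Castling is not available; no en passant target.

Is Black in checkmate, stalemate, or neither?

neither

Black to move; black king on h7.
In check: yes, from the white rook on h5.
King squares — g6: available; h6: attacked by Rh5; g7: available; g8: available; h8: attacked by Rh5.
Legal moves for Black: Kxg8, Kg7, Kg6.
Black is in check but has 3 legal moves → neither.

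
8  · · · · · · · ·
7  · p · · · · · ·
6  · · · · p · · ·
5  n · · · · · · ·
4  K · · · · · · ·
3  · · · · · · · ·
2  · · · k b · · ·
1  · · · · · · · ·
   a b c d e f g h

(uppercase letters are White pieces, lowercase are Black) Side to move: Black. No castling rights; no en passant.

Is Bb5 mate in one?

no

After Bb5: white king on a4; in check: yes, from the black bishop on b5.
White has 4 legal replies: Kxb5, Kxa5, Kb4, Ka3.
In check but a legal move exists → not checkmate.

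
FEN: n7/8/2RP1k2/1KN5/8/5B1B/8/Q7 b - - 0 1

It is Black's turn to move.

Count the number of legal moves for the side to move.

3

Black to move; king on f6.
In check: yes, from the white queen on a1.
Legal moves: Kf7, Kg6, Kg5.
Count: 3.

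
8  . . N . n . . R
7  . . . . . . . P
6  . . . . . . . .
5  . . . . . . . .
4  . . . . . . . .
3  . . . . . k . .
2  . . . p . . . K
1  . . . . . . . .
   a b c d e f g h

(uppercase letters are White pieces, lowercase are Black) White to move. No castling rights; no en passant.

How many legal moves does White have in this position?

White to move; king on h2.
In check: no.
Legal moves: Rg8, Rf8+, Rxe8, Ne7, Na7, Nd6, Nb6, Kh3, Kh1, Kg1.
Count: 10.

10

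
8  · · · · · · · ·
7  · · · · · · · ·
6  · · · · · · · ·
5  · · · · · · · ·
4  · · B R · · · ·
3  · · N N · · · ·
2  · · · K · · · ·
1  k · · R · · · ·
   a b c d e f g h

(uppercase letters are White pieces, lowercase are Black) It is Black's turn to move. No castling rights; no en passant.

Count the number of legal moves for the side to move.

Black to move; king on a1.
In check: yes, from the white rook on d1.
Legal moves: none.
Count: 0.

0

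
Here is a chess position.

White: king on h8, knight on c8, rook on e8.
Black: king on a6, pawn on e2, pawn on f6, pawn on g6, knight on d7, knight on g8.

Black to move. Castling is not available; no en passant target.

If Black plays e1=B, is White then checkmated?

After e1=B: white king on h8; in check: no.
White is not in check, so this cannot be checkmate.

no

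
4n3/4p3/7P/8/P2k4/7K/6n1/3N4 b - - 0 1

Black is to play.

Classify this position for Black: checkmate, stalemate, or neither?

neither

Black to move; black king on d4.
In check: no.
Legal moves for Black: Ng7, Nc7, Nf6, Nd6, Ke5, Kd5, Kc5, Ke4, Kc4, Kd3, Nh4, Nf4+, Ne3, Ne1, e6, e5.
Black has 16 legal moves and is not in check → neither.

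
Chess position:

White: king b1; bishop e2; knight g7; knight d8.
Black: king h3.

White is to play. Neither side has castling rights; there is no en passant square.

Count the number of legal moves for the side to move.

22

White to move; king on b1.
In check: no.
Legal moves: Nf7, Nb7, Nde6, Nc6, Ne8, Nge6, Nh5, Nf5, Ba6, Bh5, Bb5, Bg4+, Bc4, Bf3, Bd3, Bf1+, Bd1, Kc2, Kb2, Ka2, Kc1, Ka1.
Count: 22.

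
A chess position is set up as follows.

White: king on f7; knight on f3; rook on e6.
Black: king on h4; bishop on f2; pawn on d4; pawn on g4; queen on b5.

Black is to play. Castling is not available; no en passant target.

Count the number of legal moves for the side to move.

4

Black to move; king on h4.
In check: yes, from the white knight on f3.
Legal moves: Kh5, Kh3, Kg3, gxf3.
Count: 4.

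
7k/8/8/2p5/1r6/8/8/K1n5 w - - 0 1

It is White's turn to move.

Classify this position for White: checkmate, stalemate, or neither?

stalemate

White to move; white king on a1.
In check: no.
King squares — b1: attacked by Rb4; a2: attacked by Nc1; b2: attacked by Rb4.
Legal moves for White: none.
Not in check and no legal moves → stalemate.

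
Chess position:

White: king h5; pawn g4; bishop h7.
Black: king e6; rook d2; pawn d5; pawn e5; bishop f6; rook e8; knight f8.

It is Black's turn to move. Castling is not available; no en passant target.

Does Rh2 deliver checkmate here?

yes

After Rh2: white king on h5; in check: yes, from the black rook on h2.
King squares — g4: own pawn; h4: attacked by Rh2; g5: attacked by Bf6; g6: attacked by Nf8; h6: attacked by Rh2.
White has no legal moves → checkmate.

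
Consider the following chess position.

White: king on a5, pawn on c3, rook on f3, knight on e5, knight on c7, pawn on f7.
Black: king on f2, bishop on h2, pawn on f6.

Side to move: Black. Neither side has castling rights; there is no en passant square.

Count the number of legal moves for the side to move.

Black to move; king on f2.
In check: yes, from the white rook on f3.
Legal moves: Kg2, Ke2, Kg1, Ke1.
Count: 4.

4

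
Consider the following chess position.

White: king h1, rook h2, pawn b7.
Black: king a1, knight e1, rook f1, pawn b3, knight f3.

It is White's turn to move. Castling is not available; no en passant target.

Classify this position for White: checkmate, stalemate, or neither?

checkmate

White to move; white king on h1.
In check: yes, from the black rook on f1.
King squares — g1: attacked by Rf1; g2: attacked by Ne1; h2: own rook.
Legal moves for White: none.
In check with no legal moves → checkmate.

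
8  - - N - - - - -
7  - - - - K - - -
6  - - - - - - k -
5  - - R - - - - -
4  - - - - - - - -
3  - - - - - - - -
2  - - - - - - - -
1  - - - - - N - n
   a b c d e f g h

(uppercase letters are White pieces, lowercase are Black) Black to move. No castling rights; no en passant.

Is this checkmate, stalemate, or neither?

Black to move; black king on g6.
In check: no.
Legal moves for Black: Kh7, Kg7, Kh6, Ng3, Nf2.
Black has 5 legal moves and is not in check → neither.

neither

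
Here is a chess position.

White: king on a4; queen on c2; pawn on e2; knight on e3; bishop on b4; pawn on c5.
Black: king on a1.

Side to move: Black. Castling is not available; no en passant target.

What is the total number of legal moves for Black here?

0

Black to move; king on a1.
In check: no.
Legal moves: none.
Count: 0.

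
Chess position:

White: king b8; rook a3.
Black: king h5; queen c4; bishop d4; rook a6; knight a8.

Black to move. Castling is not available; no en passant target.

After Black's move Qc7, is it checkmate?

After Qc7: white king on b8; in check: yes, from the black queen on c7.
King squares — a7: attacked by Bd4; b7: attacked by Qc7; c7: attacked by Na8; a8: attacked by Ra6; c8: attacked by Qc7.
White has no legal moves → checkmate.

yes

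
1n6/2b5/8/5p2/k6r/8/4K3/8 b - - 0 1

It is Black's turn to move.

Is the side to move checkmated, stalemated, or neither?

Black to move; black king on a4.
In check: no.
Legal moves for Black include: Nd7, Nc6, Na6, Bd8, Bd6, Bb6, Be5, Ba5, Bf4, Bg3, Bh2, Rh8, Rh7, Rh6, Rh5, Rg4, Rf4, Re4+, ... (list truncated; more exist).
Black has legal moves and is not in check → neither.

neither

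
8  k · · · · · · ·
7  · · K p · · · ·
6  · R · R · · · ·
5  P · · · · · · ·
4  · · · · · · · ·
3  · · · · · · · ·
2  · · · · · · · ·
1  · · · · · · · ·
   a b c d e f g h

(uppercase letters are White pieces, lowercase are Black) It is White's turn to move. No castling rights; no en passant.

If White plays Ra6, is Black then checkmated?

After Ra6: black king on a8; in check: yes, from the white rook on a6.
King squares — a7: attacked by Ra6; b7: attacked by Kc7; b8: attacked by Kc7.
Black has no legal moves → checkmate.

yes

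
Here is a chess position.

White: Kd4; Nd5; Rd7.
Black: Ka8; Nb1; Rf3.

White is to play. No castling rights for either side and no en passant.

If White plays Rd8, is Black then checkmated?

no

After Rd8: black king on a8; in check: yes, from the white rook on d8.
Black has 2 legal replies: Kb7, Ka7.
In check but a legal move exists → not checkmate.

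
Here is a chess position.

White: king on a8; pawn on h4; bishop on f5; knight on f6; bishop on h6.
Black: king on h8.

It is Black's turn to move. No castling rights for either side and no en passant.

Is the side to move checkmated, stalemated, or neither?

Black to move; black king on h8.
In check: no.
King squares — g7: attacked by Bh6; h7: attacked by Bf5; g8: attacked by Nf6.
Legal moves for Black: none.
Not in check and no legal moves → stalemate.

stalemate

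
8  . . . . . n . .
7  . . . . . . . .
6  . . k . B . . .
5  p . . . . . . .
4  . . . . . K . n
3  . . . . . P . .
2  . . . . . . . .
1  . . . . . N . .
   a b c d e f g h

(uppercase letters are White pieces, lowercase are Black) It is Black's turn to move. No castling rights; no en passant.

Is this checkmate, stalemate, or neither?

neither

Black to move; black king on c6.
In check: no.
Legal moves for Black: Nh7, Nd7, Nfg6+, Nxe6+, Kc7, Kb7, Kd6, Kb6, Kc5, Kb5, Nhg6+, Nf5, Nxf3, Ng2+, a4.
Black has 15 legal moves and is not in check → neither.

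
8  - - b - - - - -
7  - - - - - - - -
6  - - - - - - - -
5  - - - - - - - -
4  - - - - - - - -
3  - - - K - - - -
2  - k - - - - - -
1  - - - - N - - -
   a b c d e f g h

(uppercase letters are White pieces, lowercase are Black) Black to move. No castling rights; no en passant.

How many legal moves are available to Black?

13

Black to move; king on b2.
In check: no.
Legal moves: Bd7, Bb7, Be6, Ba6+, Bf5+, Bg4, Bh3, Kb3, Ka3, Ka2, Kc1, Kb1, Ka1.
Count: 13.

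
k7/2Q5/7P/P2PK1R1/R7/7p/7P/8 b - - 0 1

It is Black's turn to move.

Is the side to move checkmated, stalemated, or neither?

stalemate

Black to move; black king on a8.
In check: no.
King squares — a7: attacked by Qc7; b7: attacked by Qc7; b8: attacked by Qc7.
Legal moves for Black: none.
Not in check and no legal moves → stalemate.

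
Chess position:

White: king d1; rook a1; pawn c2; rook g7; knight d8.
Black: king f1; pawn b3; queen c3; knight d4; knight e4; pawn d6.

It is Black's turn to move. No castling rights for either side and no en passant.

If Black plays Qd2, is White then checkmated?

yes

After Qd2: white king on d1; in check: yes, from the black queen on d2.
King squares — c1: attacked by Qd2; e1: attacked by Kf1; c2: own pawn; d2: attacked by Ne4; e2: attacked by Kf1.
White has no legal moves → checkmate.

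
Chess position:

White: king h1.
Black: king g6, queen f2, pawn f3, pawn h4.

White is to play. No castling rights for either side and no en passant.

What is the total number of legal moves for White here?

White to move; king on h1.
In check: no.
Legal moves: none.
Count: 0.

0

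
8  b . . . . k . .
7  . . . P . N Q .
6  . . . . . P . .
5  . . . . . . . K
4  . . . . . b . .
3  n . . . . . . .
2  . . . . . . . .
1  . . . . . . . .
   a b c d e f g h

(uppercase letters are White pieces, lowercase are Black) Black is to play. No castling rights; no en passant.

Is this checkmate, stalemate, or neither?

Black to move; black king on f8.
In check: yes, from the white queen on g7.
King squares — e7: attacked by Pf6; f7: attacked by Qg7; g7: attacked by Pf6; e8: attacked by Pd7; g8: attacked by Qg7.
Legal moves for Black: none.
In check with no legal moves → checkmate.

checkmate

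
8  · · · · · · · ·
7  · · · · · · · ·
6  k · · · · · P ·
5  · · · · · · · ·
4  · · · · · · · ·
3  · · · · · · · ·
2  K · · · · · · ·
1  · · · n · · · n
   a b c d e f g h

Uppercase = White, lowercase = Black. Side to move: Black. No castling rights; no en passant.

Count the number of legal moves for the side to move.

11

Black to move; king on a6.
In check: no.
Legal moves: Kb7, Ka7, Kb6, Kb5, Ka5, Ng3, Nhf2, Ne3, Nc3+, Ndf2, Nb2.
Count: 11.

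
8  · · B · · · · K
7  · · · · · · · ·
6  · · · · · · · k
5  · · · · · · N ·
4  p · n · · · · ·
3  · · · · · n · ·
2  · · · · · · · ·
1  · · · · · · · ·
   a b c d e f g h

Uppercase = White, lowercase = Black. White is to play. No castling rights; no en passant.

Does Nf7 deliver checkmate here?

After Nf7: black king on h6; in check: yes, from the white knight on f7.
Black has 2 legal replies: Kg6, Kh5.
In check but a legal move exists → not checkmate.

no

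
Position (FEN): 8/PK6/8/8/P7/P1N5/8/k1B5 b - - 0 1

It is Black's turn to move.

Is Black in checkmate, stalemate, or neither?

Black to move; black king on a1.
In check: no.
King squares — b1: attacked by Nc3; a2: attacked by Nc3; b2: attacked by Bc1.
Legal moves for Black: none.
Not in check and no legal moves → stalemate.

stalemate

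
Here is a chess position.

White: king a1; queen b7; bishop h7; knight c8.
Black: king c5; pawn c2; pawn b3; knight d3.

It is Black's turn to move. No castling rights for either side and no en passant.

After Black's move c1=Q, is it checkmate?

yes

After c1=Q: white king on a1; in check: yes, from the black queen on c1.
King squares — b1: attacked by Qc1; a2: attacked by Pb3; b2: attacked by Qc1.
White has no legal moves → checkmate.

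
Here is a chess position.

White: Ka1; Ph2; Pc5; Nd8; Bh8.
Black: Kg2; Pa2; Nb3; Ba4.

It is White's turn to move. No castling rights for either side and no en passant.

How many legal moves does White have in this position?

2

White to move; king on a1.
In check: yes, from the black knight on b3.
Legal moves: Kb2, Kxa2.
Count: 2.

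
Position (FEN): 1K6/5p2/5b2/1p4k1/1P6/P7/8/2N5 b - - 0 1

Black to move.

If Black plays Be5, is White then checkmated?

After Be5: white king on b8; in check: yes, from the black bishop on e5.
White has 4 legal replies: Kc8, Ka8, Kb7, Ka7.
In check but a legal move exists → not checkmate.

no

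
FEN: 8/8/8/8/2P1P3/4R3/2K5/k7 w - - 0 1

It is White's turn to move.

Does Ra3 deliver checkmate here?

After Ra3: black king on a1; in check: yes, from the white rook on a3.
King squares — b1: attacked by Kc2; a2: attacked by Ra3; b2: attacked by Kc2.
Black has no legal moves → checkmate.

yes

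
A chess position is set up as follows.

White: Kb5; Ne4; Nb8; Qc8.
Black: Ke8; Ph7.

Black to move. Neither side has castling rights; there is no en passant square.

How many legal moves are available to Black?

Black to move; king on e8.
In check: yes, from the white queen on c8.
Legal moves: Kf7, Ke7.
Count: 2.

2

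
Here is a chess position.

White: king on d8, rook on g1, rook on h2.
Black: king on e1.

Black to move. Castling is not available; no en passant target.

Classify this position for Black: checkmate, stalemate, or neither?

Black to move; black king on e1.
In check: yes, from the white rook on g1.
King squares — d1: attacked by Rg1; f1: attacked by Rg1; d2: attacked by Rh2; e2: attacked by Rh2; f2: attacked by Rh2.
Legal moves for Black: none.
In check with no legal moves → checkmate.

checkmate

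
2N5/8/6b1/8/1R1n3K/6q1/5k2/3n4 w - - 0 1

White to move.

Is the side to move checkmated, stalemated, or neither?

checkmate

White to move; white king on h4.
In check: yes, from the black queen on g3.
King squares — g3: attacked by Kf2; h3: attacked by Qg3; g4: attacked by Qg3; g5: attacked by Qg3; h5: attacked by Bg6.
Legal moves for White: none.
In check with no legal moves → checkmate.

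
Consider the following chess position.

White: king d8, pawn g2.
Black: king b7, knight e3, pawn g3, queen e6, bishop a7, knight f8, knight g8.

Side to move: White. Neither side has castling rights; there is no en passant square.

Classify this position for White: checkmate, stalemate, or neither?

White to move; white king on d8.
In check: no.
King squares — c7: attacked by Kb7; d7: attacked by Qe6; e7: attacked by Qe6; c8: attacked by Qe6; e8: attacked by Qe6.
Legal moves for White: none.
Not in check and no legal moves → stalemate.

stalemate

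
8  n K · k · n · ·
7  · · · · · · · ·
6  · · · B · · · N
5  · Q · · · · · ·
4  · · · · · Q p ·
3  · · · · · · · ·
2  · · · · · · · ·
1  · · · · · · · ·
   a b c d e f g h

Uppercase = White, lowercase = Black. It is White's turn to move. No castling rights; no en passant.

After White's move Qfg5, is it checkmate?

After Qfg5: black king on d8; in check: yes, from the white queen on g5.
King squares — c7: attacked by Bd6; d7: attacked by Qb5; e7: attacked by Qg5; c8: attacked by Kb8; e8: attacked by Qb5.
Black has no legal moves → checkmate.

yes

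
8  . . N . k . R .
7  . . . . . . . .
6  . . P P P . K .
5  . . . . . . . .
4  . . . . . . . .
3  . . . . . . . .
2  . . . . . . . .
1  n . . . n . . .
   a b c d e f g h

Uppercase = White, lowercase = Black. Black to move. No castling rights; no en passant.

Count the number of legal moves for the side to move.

0

Black to move; king on e8.
In check: yes, from the white rook on g8.
Legal moves: none.
Count: 0.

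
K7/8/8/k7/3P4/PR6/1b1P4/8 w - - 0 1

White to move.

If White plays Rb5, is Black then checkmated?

no

After Rb5: black king on a5; in check: yes, from the white rook on b5.
Black has 3 legal replies: Ka6, Kxb5, Ka4.
In check but a legal move exists → not checkmate.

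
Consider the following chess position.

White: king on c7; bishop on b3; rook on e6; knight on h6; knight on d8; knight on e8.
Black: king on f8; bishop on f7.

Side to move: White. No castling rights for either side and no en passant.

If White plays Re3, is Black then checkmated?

After Re3: black king on f8; in check: no.
Black is not in check, so this cannot be checkmate.

no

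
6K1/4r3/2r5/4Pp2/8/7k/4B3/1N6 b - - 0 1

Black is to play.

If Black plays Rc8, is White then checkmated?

yes

After Rc8: white king on g8; in check: yes, from the black rook on c8.
King squares — f7: attacked by Re7; g7: attacked by Re7; h7: attacked by Re7; f8: attacked by Rc8; h8: attacked by Rc8.
White has no legal moves → checkmate.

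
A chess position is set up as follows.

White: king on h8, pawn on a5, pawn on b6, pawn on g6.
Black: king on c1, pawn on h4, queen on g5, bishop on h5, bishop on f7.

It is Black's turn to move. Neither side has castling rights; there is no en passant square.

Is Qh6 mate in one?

After Qh6: white king on h8; in check: yes, from the black queen on h6.
King squares — g7: attacked by Qh6; h7: attacked by Qh6; g8: attacked by Bf7.
White has no legal moves → checkmate.

yes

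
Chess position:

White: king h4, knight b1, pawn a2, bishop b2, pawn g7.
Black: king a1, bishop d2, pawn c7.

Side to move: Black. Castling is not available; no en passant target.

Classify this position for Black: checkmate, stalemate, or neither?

neither

Black to move; black king on a1.
In check: yes, from the white bishop on b2.
Legal moves for Black: Kxb2, Kxa2, Kxb1.
Black is in check but has 3 legal moves → neither.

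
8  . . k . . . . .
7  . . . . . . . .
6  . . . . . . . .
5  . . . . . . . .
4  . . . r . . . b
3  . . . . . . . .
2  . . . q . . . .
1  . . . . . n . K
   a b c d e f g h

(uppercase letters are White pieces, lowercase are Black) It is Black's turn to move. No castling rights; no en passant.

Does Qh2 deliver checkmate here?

After Qh2: white king on h1; in check: yes, from the black queen on h2.
King squares — g1: attacked by Qh2; g2: attacked by Qh2; h2: attacked by Nf1.
White has no legal moves → checkmate.

yes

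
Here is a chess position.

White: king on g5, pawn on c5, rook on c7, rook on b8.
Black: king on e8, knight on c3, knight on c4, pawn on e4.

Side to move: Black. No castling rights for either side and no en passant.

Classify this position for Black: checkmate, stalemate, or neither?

checkmate

Black to move; black king on e8.
In check: yes, from the white rook on b8.
King squares — d7: attacked by Rc7; e7: attacked by Rc7; f7: attacked by Rc7; d8: attacked by Rb8; f8: attacked by Rb8.
Legal moves for Black: none.
In check with no legal moves → checkmate.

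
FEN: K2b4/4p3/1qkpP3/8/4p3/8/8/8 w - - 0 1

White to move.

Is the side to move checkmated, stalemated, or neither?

White to move; white king on a8.
In check: no.
King squares — a7: attacked by Qb6; b7: attacked by Qb6; b8: attacked by Qb6.
Legal moves for White: none.
Not in check and no legal moves → stalemate.

stalemate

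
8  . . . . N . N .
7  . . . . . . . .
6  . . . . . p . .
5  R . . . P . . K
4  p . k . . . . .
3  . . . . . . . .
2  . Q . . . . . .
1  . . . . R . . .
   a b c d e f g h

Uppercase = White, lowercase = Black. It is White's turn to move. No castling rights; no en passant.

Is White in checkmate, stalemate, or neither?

neither

White to move; white king on h5.
In check: no.
Legal moves for White include: Ne7, Nh6, Ngxf6, Ng7, Nc7, Nexf6, Nd6+, Kh6, Kg6, Kh4, Kg4, Ra8, Ra7, Ra6, Rd5, Rc5+, Rb5, Rxa4+, ... (list truncated; more exist).
White has legal moves and is not in check → neither.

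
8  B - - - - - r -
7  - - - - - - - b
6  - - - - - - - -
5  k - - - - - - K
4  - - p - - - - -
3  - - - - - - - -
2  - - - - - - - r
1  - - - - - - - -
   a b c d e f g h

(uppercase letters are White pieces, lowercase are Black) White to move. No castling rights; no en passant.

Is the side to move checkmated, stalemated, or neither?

White to move; white king on h5.
In check: yes, from the black rook on h2.
King squares — g4: attacked by Rg8; h4: attacked by Rh2; g5: attacked by Rg8; g6: attacked by Bh7; h6: attacked by Rh2.
Legal moves for White: none.
In check with no legal moves → checkmate.

checkmate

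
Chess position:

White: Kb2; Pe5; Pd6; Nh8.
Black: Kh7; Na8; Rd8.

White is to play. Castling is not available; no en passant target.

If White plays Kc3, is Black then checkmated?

After Kc3: black king on h7; in check: no.
Black is not in check, so this cannot be checkmate.

no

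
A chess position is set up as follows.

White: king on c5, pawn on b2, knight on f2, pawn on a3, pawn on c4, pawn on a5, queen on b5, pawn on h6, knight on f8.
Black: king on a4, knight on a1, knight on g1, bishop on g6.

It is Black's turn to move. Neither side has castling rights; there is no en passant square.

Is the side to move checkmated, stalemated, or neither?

checkmate

Black to move; black king on a4.
In check: yes, from the white queen on b5.
King squares — a3: attacked by Pb2; b3: attacked by Qb5; b4: attacked by Pa3; a5: attacked by Qb5; b5: attacked by Pc4.
Legal moves for Black: none.
In check with no legal moves → checkmate.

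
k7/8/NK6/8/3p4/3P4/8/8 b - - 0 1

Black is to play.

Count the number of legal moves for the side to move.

0

Black to move; king on a8.
In check: no.
Legal moves: none.
Count: 0.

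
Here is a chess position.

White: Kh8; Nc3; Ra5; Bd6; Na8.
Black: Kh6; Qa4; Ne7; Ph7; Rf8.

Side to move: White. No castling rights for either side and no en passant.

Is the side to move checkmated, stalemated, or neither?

White to move; white king on h8.
In check: yes, from the black rook on f8.
King squares — g7: attacked by Kh6; h7: attacked by Kh6; g8: attacked by Ne7.
Legal moves for White: none.
In check with no legal moves → checkmate.

checkmate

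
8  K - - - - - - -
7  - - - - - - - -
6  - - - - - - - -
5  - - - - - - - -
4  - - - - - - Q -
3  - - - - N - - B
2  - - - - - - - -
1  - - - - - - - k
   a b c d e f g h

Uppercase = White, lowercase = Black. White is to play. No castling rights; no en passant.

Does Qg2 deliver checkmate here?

After Qg2: black king on h1; in check: yes, from the white queen on g2.
King squares — g1: attacked by Qg2; g2: attacked by Ne3; h2: attacked by Qg2.
Black has no legal moves → checkmate.

yes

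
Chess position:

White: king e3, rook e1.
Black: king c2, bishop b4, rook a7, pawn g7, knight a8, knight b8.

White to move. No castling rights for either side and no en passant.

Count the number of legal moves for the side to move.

14

White to move; king on e3.
In check: no.
Legal moves: Kf4, Ke4, Kd4, Kf3, Kf2, Ke2, Re2+, Rh1, Rg1, Rf1, Rd1, Rc1+, Rb1, Ra1.
Count: 14.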